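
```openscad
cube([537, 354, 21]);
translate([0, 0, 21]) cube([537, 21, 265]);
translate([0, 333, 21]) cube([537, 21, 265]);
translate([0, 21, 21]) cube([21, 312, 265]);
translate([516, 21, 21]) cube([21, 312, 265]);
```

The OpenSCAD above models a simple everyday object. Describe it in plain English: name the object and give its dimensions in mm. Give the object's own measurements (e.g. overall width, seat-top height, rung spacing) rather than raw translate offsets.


An open-topped rectangular box: outside dimensions 537×354×286 mm, with a uniform wall and base thickness of 21 mm. The base is a full 537×354 slab on the floor; four walls sit on top of the base. The front and back walls (the −y and +y sides) span the full width; the two side walls fit between them.


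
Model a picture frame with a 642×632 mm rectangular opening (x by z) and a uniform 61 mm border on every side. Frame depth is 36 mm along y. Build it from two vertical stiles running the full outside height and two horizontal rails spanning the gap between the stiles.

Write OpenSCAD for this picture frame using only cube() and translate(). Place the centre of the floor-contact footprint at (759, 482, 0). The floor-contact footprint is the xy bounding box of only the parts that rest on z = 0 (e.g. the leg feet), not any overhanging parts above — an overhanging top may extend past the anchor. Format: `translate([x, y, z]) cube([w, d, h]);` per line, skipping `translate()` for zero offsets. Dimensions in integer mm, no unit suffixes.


translate([377, 464, 0]) cube([61, 36, 754]);
translate([1080, 464, 0]) cube([61, 36, 754]);
translate([438, 464, 0]) cube([642, 36, 61]);
translate([438, 464, 693]) cube([642, 36, 61]);


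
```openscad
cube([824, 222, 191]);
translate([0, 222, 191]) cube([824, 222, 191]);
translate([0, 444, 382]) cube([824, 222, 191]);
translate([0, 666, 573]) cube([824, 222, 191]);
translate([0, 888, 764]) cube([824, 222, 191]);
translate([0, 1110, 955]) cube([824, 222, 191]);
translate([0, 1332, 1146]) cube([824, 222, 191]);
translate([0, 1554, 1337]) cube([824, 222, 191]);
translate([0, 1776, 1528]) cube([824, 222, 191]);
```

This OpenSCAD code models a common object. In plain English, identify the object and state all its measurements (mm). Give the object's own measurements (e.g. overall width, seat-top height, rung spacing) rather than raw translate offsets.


A straight staircase of 9 solid steps. Each step is 824 mm wide (x), 222 mm deep (y, the going) and 191 mm tall (the rise). The first step rests on the floor; each subsequent step sits one going further in +y and one rise higher in +z, directly behind and above the previous step with no overlap.


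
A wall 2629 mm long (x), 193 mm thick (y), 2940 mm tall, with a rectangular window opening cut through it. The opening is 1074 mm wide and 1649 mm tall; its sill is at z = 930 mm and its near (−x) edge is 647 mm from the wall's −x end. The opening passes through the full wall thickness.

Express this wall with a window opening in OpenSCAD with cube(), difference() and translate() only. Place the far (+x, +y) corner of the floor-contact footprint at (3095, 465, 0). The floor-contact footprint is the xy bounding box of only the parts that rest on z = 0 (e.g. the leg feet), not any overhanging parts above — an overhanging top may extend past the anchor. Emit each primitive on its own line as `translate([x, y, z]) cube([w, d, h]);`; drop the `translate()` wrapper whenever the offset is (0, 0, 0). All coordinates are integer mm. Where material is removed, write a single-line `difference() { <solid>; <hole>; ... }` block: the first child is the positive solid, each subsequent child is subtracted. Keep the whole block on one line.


difference() { translate([466, 272, 0]) cube([2629, 193, 2940]); translate([1113, 272, 930]) cube([1074, 193, 1649]); }


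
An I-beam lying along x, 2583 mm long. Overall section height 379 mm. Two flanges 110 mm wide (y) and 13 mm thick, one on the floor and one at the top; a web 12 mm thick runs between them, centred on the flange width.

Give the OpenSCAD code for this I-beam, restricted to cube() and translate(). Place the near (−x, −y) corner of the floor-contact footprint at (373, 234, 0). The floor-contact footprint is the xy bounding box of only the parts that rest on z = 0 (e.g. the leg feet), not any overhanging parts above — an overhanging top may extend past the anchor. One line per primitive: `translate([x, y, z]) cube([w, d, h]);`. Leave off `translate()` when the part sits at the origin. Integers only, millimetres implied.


translate([373, 234, 0]) cube([2583, 110, 13]);
translate([373, 283, 13]) cube([2583, 12, 353]);
translate([373, 234, 366]) cube([2583, 110, 13]);


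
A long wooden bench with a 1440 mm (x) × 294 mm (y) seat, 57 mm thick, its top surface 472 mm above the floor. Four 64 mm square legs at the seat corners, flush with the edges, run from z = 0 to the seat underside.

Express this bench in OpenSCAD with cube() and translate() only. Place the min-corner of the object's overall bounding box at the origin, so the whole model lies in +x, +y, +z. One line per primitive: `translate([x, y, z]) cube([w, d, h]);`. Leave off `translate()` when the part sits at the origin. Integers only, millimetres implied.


translate([0, 0, 415]) cube([1440, 294, 57]);
cube([64, 64, 415]);
translate([0, 230, 0]) cube([64, 64, 415]);
translate([1376, 0, 0]) cube([64, 64, 415]);
translate([1376, 230, 0]) cube([64, 64, 415]);


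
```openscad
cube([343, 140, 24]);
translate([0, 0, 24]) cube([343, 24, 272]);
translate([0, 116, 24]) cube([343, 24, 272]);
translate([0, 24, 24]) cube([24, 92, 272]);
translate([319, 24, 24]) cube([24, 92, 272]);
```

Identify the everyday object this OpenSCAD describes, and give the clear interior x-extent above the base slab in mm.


An open box. The internal width is 295 mm.

A 343×140 base slab with four walls standing on it — an open box. The base is 343 mm wide and the walls are 24 mm thick, so the internal width is 343 − 2 × 24 = 295 mm.


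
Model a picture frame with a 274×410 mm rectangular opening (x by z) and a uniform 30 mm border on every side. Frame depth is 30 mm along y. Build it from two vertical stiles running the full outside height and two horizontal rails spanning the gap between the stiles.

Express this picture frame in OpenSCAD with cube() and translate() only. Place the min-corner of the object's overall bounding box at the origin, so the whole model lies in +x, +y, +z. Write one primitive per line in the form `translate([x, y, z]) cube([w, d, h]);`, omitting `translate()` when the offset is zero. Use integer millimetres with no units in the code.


cube([30, 30, 470]);
translate([304, 0, 0]) cube([30, 30, 470]);
translate([30, 0, 0]) cube([274, 30, 30]);
translate([30, 0, 440]) cube([274, 30, 30]);


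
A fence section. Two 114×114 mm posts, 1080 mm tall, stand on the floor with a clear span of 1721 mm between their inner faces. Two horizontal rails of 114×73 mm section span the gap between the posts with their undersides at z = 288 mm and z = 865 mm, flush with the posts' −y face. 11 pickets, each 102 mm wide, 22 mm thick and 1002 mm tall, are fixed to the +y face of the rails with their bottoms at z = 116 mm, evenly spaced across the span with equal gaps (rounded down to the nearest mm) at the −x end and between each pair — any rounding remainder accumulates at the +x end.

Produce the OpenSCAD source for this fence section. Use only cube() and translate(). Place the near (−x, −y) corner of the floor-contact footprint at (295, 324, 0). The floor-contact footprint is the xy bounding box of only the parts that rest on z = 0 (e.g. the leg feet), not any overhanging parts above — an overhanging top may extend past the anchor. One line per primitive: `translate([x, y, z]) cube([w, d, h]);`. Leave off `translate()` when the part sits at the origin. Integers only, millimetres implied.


translate([295, 324, 0]) cube([114, 114, 1080]);
translate([2130, 324, 0]) cube([114, 114, 1080]);
translate([409, 324, 288]) cube([1721, 114, 73]);
translate([409, 324, 865]) cube([1721, 114, 73]);
translate([458, 438, 116]) cube([102, 22, 1002]);
translate([609, 438, 116]) cube([102, 22, 1002]);
translate([760, 438, 116]) cube([102, 22, 1002]);
translate([911, 438, 116]) cube([102, 22, 1002]);
translate([1062, 438, 116]) cube([102, 22, 1002]);
translate([1213, 438, 116]) cube([102, 22, 1002]);
translate([1364, 438, 116]) cube([102, 22, 1002]);
translate([1515, 438, 116]) cube([102, 22, 1002]);
translate([1666, 438, 116]) cube([102, 22, 1002]);
translate([1817, 438, 116]) cube([102, 22, 1002]);
translate([1968, 438, 116]) cube([102, 22, 1002]);


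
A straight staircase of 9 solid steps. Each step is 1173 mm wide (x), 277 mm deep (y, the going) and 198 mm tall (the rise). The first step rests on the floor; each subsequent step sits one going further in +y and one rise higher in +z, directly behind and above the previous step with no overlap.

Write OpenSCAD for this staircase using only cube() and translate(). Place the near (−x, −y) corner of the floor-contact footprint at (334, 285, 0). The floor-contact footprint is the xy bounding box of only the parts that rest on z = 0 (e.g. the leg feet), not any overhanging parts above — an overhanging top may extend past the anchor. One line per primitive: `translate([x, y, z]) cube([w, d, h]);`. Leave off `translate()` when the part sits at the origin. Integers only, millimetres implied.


translate([334, 285, 0]) cube([1173, 277, 198]);
translate([334, 562, 198]) cube([1173, 277, 198]);
translate([334, 839, 396]) cube([1173, 277, 198]);
translate([334, 1116, 594]) cube([1173, 277, 198]);
translate([334, 1393, 792]) cube([1173, 277, 198]);
translate([334, 1670, 990]) cube([1173, 277, 198]);
translate([334, 1947, 1188]) cube([1173, 277, 198]);
translate([334, 2224, 1386]) cube([1173, 277, 198]);
translate([334, 2501, 1584]) cube([1173, 277, 198]);


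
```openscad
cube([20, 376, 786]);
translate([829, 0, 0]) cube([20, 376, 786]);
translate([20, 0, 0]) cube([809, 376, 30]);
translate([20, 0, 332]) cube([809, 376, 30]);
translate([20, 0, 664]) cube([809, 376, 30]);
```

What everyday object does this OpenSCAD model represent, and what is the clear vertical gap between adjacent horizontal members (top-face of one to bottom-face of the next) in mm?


A bookshelf. The clear shelf gap is 302 mm.

Two tall side panels with 3 horizontal boards between them — a bookshelf. The first two shelf undersides are at z = 0 and z = 332; with shelf thickness 30, the clear gap is 332 − 0 − 30 = 302 mm.


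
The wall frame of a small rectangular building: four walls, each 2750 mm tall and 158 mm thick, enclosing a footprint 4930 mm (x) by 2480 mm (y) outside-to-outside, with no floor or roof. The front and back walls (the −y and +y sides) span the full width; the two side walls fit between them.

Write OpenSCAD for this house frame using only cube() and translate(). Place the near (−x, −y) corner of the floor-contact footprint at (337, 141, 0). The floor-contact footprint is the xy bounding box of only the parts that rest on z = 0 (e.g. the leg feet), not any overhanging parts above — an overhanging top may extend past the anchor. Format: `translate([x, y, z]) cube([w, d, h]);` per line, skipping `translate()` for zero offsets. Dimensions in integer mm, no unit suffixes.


translate([337, 141, 0]) cube([4930, 158, 2750]);
translate([337, 2463, 0]) cube([4930, 158, 2750]);
translate([337, 299, 0]) cube([158, 2164, 2750]);
translate([5109, 299, 0]) cube([158, 2164, 2750]);


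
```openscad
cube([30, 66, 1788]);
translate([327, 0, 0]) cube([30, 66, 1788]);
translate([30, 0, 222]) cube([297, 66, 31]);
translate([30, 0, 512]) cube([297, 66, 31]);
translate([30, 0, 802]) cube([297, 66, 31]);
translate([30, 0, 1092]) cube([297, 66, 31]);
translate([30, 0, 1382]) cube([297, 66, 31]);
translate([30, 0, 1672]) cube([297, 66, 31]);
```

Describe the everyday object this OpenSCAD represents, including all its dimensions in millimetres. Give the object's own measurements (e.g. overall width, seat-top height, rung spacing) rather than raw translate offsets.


A straight ladder. Two 30×66 mm vertical rails, 1788 mm tall, stand 357 mm apart (outside-to-outside) with their front faces coplanar on the −y side. 6 rungs, each 66 mm deep and 31 mm tall, span between the inner faces of the rails, front faces flush with the rails. The lowest rung's underside is at z = 222 mm and rungs are spaced 290 mm apart (underside to underside).


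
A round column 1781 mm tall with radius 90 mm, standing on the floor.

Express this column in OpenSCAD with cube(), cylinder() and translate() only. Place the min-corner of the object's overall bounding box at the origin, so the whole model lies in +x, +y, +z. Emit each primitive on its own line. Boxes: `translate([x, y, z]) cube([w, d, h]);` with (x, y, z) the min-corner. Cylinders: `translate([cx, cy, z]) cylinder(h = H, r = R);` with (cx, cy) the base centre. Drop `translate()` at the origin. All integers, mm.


translate([90, 90, 0]) cylinder(h = 1781, r = 90);


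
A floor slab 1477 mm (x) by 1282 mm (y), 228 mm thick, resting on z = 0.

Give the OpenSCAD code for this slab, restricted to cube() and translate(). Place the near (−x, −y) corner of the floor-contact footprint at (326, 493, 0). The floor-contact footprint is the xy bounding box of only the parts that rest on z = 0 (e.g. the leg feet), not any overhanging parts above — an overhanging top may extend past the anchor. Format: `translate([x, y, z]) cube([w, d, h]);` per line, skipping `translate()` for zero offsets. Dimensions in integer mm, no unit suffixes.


translate([326, 493, 0]) cube([1477, 1282, 228]);


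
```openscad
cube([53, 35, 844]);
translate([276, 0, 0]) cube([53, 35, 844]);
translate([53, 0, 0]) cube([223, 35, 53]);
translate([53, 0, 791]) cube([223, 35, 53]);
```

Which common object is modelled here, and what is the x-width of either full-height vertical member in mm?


A picture frame. The border width is 53 mm.

Four thin pieces enclosing a rectangular opening — a picture frame. The two full-height stiles are 844 mm tall; the top rail sits at z = 791 and is 53 mm tall, so the border above the opening is 844 − 791 = 53 mm, matching the stile x-width.


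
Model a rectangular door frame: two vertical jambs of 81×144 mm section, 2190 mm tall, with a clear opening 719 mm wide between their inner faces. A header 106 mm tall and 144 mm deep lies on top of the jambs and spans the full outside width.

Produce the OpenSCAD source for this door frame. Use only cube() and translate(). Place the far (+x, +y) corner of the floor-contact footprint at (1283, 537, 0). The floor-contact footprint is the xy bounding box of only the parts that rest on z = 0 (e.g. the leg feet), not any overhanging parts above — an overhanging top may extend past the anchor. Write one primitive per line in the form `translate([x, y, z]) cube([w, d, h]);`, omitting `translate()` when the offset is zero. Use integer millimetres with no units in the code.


translate([402, 393, 0]) cube([81, 144, 2190]);
translate([1202, 393, 0]) cube([81, 144, 2190]);
translate([402, 393, 2190]) cube([881, 144, 106]);


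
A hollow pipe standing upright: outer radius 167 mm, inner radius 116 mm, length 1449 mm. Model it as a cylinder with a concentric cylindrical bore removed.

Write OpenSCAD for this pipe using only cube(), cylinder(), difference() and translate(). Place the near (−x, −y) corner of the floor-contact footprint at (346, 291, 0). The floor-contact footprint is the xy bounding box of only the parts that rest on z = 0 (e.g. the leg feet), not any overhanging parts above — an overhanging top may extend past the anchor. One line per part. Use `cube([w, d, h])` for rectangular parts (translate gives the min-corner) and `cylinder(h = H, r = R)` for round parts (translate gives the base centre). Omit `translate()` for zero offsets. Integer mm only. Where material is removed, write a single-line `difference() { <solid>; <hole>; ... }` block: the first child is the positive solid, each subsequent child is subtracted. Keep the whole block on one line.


difference() { translate([513, 458, 0]) cylinder(h = 1449, r = 167); translate([513, 458, 0]) cylinder(h = 1449, r = 116); }


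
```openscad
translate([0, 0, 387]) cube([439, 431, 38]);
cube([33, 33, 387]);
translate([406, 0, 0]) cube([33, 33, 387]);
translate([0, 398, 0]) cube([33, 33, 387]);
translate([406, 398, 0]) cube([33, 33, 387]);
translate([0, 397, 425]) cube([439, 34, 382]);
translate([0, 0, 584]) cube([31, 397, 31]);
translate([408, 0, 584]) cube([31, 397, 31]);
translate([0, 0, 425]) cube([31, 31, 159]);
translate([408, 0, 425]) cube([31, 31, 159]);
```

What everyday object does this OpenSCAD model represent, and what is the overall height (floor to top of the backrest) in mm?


A chair. The overall height is 807 mm.

A slab on four corner posts with a tall panel at the back — a chair. The seat slab sits at z = 387 with thickness 38, and the 382 mm backrest starts at the seat top, so the overall height is 387 + 38 + 382 = 807 mm.


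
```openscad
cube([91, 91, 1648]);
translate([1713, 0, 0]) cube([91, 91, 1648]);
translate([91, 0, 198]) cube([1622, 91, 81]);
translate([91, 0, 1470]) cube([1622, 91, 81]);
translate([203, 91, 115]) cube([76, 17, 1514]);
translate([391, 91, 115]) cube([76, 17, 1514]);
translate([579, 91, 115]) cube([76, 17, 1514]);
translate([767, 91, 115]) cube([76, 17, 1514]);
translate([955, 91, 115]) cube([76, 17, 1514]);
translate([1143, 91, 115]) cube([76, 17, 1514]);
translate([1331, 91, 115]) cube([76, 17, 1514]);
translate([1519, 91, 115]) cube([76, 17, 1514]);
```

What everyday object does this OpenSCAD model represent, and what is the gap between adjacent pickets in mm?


A fence section. The picket gap is 112 mm.

Two posts, two rails, 8 pickets — a fence section. Span 1622 mm holds 8 pickets of 76 mm with 9 equal gaps: ⌊(1622 − 8·76) / 9⌋ = 112 mm.


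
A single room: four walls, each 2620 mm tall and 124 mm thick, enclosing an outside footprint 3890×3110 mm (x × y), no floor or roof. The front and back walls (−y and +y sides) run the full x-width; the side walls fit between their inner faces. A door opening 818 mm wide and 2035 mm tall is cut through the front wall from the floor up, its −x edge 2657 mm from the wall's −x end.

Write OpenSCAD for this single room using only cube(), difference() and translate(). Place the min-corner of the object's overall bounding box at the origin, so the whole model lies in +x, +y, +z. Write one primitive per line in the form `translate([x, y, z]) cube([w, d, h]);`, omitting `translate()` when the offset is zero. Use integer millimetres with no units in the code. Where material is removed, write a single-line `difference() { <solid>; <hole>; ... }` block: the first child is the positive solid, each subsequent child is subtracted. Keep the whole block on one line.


difference() { cube([3890, 124, 2620]); translate([2657, 0, 0]) cube([818, 124, 2035]); }
translate([0, 2986, 0]) cube([3890, 124, 2620]);
translate([0, 124, 0]) cube([124, 2862, 2620]);
translate([3766, 124, 0]) cube([124, 2862, 2620]);


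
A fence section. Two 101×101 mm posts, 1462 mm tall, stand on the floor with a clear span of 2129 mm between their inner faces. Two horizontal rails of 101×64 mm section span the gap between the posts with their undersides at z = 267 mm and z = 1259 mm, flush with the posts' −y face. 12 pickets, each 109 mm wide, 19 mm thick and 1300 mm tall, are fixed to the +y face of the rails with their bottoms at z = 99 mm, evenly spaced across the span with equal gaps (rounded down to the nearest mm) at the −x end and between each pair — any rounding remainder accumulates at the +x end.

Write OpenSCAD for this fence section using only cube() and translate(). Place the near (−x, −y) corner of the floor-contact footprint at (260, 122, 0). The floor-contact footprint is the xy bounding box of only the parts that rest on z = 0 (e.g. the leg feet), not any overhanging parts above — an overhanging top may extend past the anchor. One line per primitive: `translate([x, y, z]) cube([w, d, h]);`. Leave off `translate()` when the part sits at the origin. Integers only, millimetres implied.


translate([260, 122, 0]) cube([101, 101, 1462]);
translate([2490, 122, 0]) cube([101, 101, 1462]);
translate([361, 122, 267]) cube([2129, 101, 64]);
translate([361, 122, 1259]) cube([2129, 101, 64]);
translate([424, 223, 99]) cube([109, 19, 1300]);
translate([596, 223, 99]) cube([109, 19, 1300]);
translate([768, 223, 99]) cube([109, 19, 1300]);
translate([940, 223, 99]) cube([109, 19, 1300]);
translate([1112, 223, 99]) cube([109, 19, 1300]);
translate([1284, 223, 99]) cube([109, 19, 1300]);
translate([1456, 223, 99]) cube([109, 19, 1300]);
translate([1628, 223, 99]) cube([109, 19, 1300]);
translate([1800, 223, 99]) cube([109, 19, 1300]);
translate([1972, 223, 99]) cube([109, 19, 1300]);
translate([2144, 223, 99]) cube([109, 19, 1300]);
translate([2316, 223, 99]) cube([109, 19, 1300]);


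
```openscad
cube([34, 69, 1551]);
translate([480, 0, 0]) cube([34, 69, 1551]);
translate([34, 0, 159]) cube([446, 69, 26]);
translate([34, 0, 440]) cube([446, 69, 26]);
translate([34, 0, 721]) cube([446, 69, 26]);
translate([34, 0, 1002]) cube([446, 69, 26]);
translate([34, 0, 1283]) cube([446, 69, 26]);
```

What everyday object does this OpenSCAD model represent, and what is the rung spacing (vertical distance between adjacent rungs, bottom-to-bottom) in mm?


A ladder. The rung spacing is 281 mm.

Two tall 34×69 posts with 5 short bars between them — a ladder. Adjacent rungs sit at z = 159 and z = 440, so the spacing is 440 − 159 = 281 mm.


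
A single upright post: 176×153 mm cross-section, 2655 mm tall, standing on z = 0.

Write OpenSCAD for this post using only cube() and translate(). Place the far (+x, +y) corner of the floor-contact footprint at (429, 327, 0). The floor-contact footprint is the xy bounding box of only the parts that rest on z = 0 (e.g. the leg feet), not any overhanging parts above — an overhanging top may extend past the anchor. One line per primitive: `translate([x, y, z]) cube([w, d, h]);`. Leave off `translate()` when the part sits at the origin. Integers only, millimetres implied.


translate([253, 174, 0]) cube([176, 153, 2655]);


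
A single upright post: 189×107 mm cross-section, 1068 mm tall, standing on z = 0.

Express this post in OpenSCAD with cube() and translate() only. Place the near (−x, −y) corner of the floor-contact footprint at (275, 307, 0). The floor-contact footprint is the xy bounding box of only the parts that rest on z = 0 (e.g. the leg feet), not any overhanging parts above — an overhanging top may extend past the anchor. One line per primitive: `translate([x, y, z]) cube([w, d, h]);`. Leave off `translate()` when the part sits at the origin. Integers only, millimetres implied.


translate([275, 307, 0]) cube([189, 107, 1068]);


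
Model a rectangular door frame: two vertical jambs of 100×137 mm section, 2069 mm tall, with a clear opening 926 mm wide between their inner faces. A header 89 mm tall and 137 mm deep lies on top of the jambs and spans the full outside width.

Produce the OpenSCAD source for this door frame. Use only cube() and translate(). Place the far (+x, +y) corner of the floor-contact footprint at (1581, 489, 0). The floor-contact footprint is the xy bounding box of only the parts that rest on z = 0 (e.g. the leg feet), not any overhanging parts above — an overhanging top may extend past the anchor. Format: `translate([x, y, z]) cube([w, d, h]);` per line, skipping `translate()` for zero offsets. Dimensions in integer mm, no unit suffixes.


translate([455, 352, 0]) cube([100, 137, 2069]);
translate([1481, 352, 0]) cube([100, 137, 2069]);
translate([455, 352, 2069]) cube([1126, 137, 89]);


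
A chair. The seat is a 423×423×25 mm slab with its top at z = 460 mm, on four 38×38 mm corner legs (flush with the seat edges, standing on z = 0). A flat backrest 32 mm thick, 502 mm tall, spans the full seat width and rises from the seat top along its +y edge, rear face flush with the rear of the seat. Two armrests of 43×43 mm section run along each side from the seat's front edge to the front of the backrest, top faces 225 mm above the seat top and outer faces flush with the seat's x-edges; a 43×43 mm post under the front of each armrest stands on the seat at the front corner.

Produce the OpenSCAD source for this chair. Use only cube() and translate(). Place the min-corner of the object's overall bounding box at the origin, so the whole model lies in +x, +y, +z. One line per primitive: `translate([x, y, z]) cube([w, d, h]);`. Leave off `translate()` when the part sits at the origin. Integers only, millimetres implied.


translate([0, 0, 435]) cube([423, 423, 25]);
cube([38, 38, 435]);
translate([385, 0, 0]) cube([38, 38, 435]);
translate([0, 385, 0]) cube([38, 38, 435]);
translate([385, 385, 0]) cube([38, 38, 435]);
translate([0, 391, 460]) cube([423, 32, 502]);
translate([0, 0, 642]) cube([43, 391, 43]);
translate([380, 0, 642]) cube([43, 391, 43]);
translate([0, 0, 460]) cube([43, 43, 182]);
translate([380, 0, 460]) cube([43, 43, 182]);


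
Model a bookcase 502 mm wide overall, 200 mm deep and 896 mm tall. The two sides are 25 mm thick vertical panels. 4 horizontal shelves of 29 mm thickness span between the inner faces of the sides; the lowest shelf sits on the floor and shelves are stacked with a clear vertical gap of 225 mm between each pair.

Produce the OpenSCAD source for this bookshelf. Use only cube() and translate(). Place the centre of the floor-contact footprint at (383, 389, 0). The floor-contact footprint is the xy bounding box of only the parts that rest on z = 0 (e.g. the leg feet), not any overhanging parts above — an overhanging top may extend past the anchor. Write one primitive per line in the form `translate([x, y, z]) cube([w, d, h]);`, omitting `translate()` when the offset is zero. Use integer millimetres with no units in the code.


translate([132, 289, 0]) cube([25, 200, 896]);
translate([609, 289, 0]) cube([25, 200, 896]);
translate([157, 289, 0]) cube([452, 200, 29]);
translate([157, 289, 254]) cube([452, 200, 29]);
translate([157, 289, 508]) cube([452, 200, 29]);
translate([157, 289, 762]) cube([452, 200, 29]);


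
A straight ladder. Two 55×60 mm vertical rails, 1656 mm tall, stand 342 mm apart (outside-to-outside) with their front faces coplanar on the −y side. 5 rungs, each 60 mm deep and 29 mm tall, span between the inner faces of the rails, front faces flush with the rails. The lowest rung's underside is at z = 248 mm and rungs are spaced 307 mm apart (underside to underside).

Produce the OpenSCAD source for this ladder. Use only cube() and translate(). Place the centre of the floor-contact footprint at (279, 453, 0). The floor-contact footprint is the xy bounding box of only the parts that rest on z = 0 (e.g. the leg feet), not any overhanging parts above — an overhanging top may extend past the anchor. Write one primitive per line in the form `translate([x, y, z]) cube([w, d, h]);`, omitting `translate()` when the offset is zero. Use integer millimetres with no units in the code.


translate([108, 423, 0]) cube([55, 60, 1656]);
translate([395, 423, 0]) cube([55, 60, 1656]);
translate([163, 423, 248]) cube([232, 60, 29]);
translate([163, 423, 555]) cube([232, 60, 29]);
translate([163, 423, 862]) cube([232, 60, 29]);
translate([163, 423, 1169]) cube([232, 60, 29]);
translate([163, 423, 1476]) cube([232, 60, 29]);


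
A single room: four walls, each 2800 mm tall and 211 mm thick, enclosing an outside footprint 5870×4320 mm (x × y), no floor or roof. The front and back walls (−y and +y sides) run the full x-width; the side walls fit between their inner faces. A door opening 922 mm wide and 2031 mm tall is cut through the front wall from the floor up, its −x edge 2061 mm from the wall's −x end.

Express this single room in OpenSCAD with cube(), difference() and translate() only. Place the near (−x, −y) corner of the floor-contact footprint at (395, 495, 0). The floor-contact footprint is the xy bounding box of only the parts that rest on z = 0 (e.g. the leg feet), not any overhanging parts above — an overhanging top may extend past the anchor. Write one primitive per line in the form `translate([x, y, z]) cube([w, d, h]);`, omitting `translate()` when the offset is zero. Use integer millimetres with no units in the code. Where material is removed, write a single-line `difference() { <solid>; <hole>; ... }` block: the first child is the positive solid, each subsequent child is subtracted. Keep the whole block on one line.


difference() { translate([395, 495, 0]) cube([5870, 211, 2800]); translate([2456, 495, 0]) cube([922, 211, 2031]); }
translate([395, 4604, 0]) cube([5870, 211, 2800]);
translate([395, 706, 0]) cube([211, 3898, 2800]);
translate([6054, 706, 0]) cube([211, 3898, 2800]);


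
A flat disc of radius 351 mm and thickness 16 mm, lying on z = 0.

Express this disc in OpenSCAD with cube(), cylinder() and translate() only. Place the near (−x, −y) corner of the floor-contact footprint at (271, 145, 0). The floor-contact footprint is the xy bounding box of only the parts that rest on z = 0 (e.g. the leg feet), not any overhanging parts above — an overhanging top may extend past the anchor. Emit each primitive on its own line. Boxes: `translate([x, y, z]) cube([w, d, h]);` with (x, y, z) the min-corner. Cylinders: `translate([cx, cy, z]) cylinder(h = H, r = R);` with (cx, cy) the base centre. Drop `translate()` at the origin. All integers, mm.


translate([622, 496, 0]) cylinder(h = 16, r = 351);


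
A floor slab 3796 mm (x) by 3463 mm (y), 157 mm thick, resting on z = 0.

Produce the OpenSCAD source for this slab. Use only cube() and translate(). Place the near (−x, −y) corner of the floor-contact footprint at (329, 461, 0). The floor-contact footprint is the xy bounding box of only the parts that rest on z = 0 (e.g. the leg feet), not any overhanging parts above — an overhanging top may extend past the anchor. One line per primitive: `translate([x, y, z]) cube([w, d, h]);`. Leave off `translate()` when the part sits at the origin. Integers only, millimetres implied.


translate([329, 461, 0]) cube([3796, 3463, 157]);


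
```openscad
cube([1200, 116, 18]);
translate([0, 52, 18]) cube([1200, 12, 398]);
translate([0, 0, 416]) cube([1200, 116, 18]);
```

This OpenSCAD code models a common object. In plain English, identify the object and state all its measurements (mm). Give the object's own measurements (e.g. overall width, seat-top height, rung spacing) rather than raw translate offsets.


An I-beam lying along x, 1200 mm long. Overall section height 434 mm. Two flanges 116 mm wide (y) and 18 mm thick, one on the floor and one at the top; a web 12 mm thick runs between them, centred on the flange width.


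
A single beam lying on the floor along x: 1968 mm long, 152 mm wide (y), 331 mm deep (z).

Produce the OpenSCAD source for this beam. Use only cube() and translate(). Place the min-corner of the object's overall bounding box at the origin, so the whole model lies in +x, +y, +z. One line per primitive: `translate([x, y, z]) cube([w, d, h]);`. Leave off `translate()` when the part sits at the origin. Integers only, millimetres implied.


cube([1968, 152, 331]);


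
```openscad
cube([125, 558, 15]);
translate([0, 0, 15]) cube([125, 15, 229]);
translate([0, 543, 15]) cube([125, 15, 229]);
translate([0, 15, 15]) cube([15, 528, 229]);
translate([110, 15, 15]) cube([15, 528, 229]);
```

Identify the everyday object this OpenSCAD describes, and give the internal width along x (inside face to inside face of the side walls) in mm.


An open box. The internal width is 95 mm.

A 125×558 base slab with four walls standing on it — an open box. The base is 125 mm wide and the walls are 15 mm thick, so the internal width is 125 − 2 × 15 = 95 mm.


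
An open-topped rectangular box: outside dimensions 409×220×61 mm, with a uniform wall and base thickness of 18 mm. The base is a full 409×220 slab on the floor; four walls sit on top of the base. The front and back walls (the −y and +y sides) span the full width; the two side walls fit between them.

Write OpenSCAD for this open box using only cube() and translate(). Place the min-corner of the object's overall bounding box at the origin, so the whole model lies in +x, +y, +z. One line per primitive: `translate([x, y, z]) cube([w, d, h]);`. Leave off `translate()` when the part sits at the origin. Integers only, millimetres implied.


cube([409, 220, 18]);
translate([0, 0, 18]) cube([409, 18, 43]);
translate([0, 202, 18]) cube([409, 18, 43]);
translate([0, 18, 18]) cube([18, 184, 43]);
translate([391, 18, 18]) cube([18, 184, 43]);


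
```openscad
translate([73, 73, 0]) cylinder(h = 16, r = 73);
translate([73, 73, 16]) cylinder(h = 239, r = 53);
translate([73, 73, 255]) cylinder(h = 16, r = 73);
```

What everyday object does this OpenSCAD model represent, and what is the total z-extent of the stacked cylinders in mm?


A spool. The overall height is 271 mm.

Three coaxial cylinders, large–small–large — a spool. Two 16 mm flanges and a 239 mm core give 16 + 239 + 16 = 271 mm.


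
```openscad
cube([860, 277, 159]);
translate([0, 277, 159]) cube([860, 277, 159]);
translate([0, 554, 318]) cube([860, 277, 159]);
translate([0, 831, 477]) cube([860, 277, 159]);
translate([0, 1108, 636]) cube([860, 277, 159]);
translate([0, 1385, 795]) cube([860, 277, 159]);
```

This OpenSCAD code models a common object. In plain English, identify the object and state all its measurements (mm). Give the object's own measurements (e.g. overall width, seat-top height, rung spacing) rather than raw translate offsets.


A straight staircase of 6 solid steps. Each step is 860 mm wide (x), 277 mm deep (y, the going) and 159 mm tall (the rise). The first step rests on the floor; each subsequent step sits one going further in +y and one rise higher in +z, directly behind and above the previous step with no overlap.


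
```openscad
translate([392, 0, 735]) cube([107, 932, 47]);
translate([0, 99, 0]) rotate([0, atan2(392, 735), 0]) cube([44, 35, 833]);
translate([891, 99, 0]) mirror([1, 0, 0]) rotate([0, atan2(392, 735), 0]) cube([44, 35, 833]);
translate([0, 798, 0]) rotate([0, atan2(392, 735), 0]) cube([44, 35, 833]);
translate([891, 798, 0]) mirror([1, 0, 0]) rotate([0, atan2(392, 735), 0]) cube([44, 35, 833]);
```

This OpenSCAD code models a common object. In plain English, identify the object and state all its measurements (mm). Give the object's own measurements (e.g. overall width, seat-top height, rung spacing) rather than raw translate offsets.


A sawhorse. A 107×932×47 mm beam (x, y, z) sits on two A-frame leg pairs. Each pair is two raked legs of 44×35 mm section (35 mm along y) splaying symmetrically in x. Each leg rises 735 mm vertically over 392 mm of horizontal reach and is 833 mm long along its own axis. Every leg's outer bottom edge rests on the floor and its outer top edge meets a bottom edge of the beam — the left legs (tilting toward +x) meet the beam's −x bottom edge, the right legs (their mirror images, tilting toward −x) meet its +x bottom edge — so the leg tops tuck under the beam, the beam's underside is 735 mm above the floor, and the feet are 891 mm apart outside-to-outside with the beam centred between them. The two leg pairs are set in 99 mm from either end of the beam.


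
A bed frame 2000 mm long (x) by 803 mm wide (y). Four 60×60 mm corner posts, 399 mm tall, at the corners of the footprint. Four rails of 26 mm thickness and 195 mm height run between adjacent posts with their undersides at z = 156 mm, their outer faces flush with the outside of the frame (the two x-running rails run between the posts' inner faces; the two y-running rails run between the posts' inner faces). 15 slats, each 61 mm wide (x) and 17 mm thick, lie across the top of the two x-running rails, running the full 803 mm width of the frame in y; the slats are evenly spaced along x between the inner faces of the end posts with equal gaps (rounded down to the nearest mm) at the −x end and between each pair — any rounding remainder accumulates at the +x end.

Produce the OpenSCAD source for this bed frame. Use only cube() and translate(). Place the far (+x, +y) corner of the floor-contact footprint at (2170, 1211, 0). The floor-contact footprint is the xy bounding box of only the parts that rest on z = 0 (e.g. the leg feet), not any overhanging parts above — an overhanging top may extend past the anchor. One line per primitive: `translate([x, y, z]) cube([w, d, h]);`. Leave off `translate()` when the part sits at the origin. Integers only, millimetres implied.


// slat z = rail_z + rail_h = 156 + 195 = 351
// slat gap = ⌊(1880 − 15·61) / 16⌋ = 60
translate([170, 408, 0]) cube([60, 60, 399]);
translate([170, 1151, 0]) cube([60, 60, 399]);
translate([2110, 408, 0]) cube([60, 60, 399]);
translate([2110, 1151, 0]) cube([60, 60, 399]);
translate([230, 408, 156]) cube([1880, 26, 195]);
translate([230, 1185, 156]) cube([1880, 26, 195]);
translate([170, 468, 156]) cube([26, 683, 195]);
translate([2144, 468, 156]) cube([26, 683, 195]);
translate([290, 408, 351]) cube([61, 803, 17]);
translate([411, 408, 351]) cube([61, 803, 17]);
translate([532, 408, 351]) cube([61, 803, 17]);
translate([653, 408, 351]) cube([61, 803, 17]);
translate([774, 408, 351]) cube([61, 803, 17]);
translate([895, 408, 351]) cube([61, 803, 17]);
translate([1016, 408, 351]) cube([61, 803, 17]);
translate([1137, 408, 351]) cube([61, 803, 17]);
translate([1258, 408, 351]) cube([61, 803, 17]);
translate([1379, 408, 351]) cube([61, 803, 17]);
translate([1500, 408, 351]) cube([61, 803, 17]);
translate([1621, 408, 351]) cube([61, 803, 17]);
translate([1742, 408, 351]) cube([61, 803, 17]);
translate([1863, 408, 351]) cube([61, 803, 17]);
translate([1984, 408, 351]) cube([61, 803, 17]);


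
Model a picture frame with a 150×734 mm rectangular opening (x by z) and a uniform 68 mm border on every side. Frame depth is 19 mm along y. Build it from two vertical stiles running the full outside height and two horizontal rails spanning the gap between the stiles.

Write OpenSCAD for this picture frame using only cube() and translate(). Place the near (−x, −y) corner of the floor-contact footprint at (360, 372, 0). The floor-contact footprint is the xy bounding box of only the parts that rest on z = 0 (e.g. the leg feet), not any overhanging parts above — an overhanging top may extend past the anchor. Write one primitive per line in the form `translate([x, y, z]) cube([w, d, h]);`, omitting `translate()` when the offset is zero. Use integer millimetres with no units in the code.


translate([360, 372, 0]) cube([68, 19, 870]);
translate([578, 372, 0]) cube([68, 19, 870]);
translate([428, 372, 0]) cube([150, 19, 68]);
translate([428, 372, 802]) cube([150, 19, 68]);


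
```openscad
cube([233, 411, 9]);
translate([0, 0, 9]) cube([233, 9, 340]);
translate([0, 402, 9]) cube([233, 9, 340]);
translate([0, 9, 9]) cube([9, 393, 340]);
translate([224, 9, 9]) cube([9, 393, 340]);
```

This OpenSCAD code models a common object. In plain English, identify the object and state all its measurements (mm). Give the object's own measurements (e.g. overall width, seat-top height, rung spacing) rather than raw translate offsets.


An open-topped rectangular box: outside dimensions 233×411×349 mm, with a uniform wall and base thickness of 9 mm. The base is a full 233×411 slab on the floor; four walls sit on top of the base. The front and back walls (the −y and +y sides) span the full width; the two side walls fit between them.


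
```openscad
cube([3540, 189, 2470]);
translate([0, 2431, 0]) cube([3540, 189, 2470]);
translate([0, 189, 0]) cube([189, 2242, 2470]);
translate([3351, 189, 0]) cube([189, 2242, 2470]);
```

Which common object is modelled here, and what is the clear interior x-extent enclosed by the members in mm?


A house (or room) frame. The interior width is 3162 mm.

Four 2470 mm walls enclosing a rectangle with no floor or roof — a room or house frame. Outside width is 3540 mm and wall thickness is 189 mm, so the interior width is 3540 − 2 × 189 = 3162 mm.
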